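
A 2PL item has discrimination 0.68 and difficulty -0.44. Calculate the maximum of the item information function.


For 2PL, max info at theta = b = -0.44
I_max = a^2 / 4 = 0.68^2 / 4
= 0.4624 / 4
I_max = 0.1156

0.1156


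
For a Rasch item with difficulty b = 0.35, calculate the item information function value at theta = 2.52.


P = 1/(1+exp(-(2.52-0.35))) = 0.8975
I = P*(1-P) = 0.8975 * 0.1025
I = 0.092

0.092


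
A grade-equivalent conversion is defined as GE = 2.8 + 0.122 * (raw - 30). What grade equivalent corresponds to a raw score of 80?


raw - median = 80 - 30 = 50
slope * diff = 0.122 * 50 = 6.1
GE = 2.8 + 6.1
GE = 8.9

8.9


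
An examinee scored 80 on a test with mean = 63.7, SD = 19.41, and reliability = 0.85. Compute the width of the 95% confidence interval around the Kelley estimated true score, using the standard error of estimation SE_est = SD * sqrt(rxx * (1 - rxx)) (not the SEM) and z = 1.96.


True score estimate = 0.85*80 + 0.15*63.7 = 77.555
SE_est = SD * sqrt(rxx * (1 - rxx)) = 19.41 * sqrt(0.85 * 0.15) = 19.41 * sqrt(0.1275) = 6.930756
CI = T_est +/- z * SE_est, so width = 2 * z * SE_est = 2 * 1.96 * 6.930756
Width = 27.1686

27.1686


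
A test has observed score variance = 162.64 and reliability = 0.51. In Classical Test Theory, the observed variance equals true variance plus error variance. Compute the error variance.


var_true = rxx * var_obs = 0.51 * 162.64 = 82.9464
var_error = var_obs - var_true
var_error = 162.64 - 82.9464
var_error = 79.6936

79.6936


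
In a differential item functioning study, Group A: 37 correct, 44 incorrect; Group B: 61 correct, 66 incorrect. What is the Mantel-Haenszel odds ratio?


Odds_A = 37/44 = 0.8409
Odds_B = 61/66 = 0.9242
OR = Odds_A / Odds_B = 0.8409 / 0.9242
Exactly, OR = (37 * 66) / (44 * 61) = 2442 / 2684
OR = 0.9098

0.9098


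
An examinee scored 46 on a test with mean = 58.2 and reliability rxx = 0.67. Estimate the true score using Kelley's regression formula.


T_est = rxx * X + (1 - rxx) * mean
T_est = 0.67 * 46 + 0.33 * 58.2
T_est = 30.82 + 19.206
T_est = 50.026

50.026


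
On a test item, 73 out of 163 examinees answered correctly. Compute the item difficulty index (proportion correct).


Item difficulty p = number correct / total examinees
p = 73 / 163
p = 0.4479

0.4479


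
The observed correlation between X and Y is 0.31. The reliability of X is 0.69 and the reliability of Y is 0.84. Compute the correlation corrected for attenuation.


r_corrected = rxy / sqrt(rxx * ryy)
= 0.31 / sqrt(0.69 * 0.84)
= 0.31 / sqrt(0.5796)
= 0.31 / 0.761315
r_corrected = 0.4072

0.4072


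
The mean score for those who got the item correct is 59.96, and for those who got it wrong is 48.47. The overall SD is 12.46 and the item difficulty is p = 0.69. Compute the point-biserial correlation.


q = 1 - p = 0.31
rpb = ((M1 - M0) / SD) * sqrt(p * q)
rpb = ((59.96 - 48.47) / 12.46) * sqrt(0.69 * 0.31)
rpb = 0.4265

0.4265


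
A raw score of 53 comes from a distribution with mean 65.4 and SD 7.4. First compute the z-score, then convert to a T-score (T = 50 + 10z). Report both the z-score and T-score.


z = (X - mean) / SD = (53 - 65.4) / 7.4
z = -12.4 / 7.4
z = -1.6757
T-score = T = 50 + 10z
Carry z at full precision (z = -12.4 / 7.4) into the conversion:
T-score = 50 + 10 * (-12.4 / 7.4) = 50 + -124 / 7.4
T-score = 50 + -16.7568
T-score = 33.2432

33.2432


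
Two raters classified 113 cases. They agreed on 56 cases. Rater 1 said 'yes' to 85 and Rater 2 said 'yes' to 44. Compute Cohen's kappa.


P_o = 56/113 = 0.495575
P_e = (85*44 + 28*69) / 12769 = 0.444201
kappa = (P_o - P_e) / (1 - P_e)
kappa = (0.495575 - 0.444201) / (1 - 0.444201)
kappa = 0.0924

0.0924


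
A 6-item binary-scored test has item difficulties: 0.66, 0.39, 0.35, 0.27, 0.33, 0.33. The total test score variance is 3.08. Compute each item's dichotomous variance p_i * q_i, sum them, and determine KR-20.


For each item, compute p_i * q_i:
  Item 1: 0.66 * 0.34 = 0.2244
  Item 2: 0.39 * 0.61 = 0.2379
  Item 3: 0.35 * 0.65 = 0.2275
  Item 4: 0.27 * 0.73 = 0.1971
  Item 5: 0.33 * 0.67 = 0.2211
  Item 6: 0.33 * 0.67 = 0.2211
Sum(p_i * q_i) = 0.2244 + 0.2379 + 0.2275 + 0.1971 + 0.2211 + 0.2211 = 1.3291
KR-20 = (k/(k-1)) * (1 - Sum(p_i*q_i) / Var_total)
= (6/5) * (1 - 1.3291/3.08)
= 1.2 * 0.5685
KR-20 = 0.6822

0.6822


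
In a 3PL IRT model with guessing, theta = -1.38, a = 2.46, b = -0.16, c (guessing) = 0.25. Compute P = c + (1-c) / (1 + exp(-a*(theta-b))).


logit = 2.46*(-1.38 - -0.16) = -3.0012
P* = 1/(1 + exp(--3.0012)) = 0.0474
P = 0.25 + (1 - 0.25) * 0.0474
P = 0.2855

0.2855


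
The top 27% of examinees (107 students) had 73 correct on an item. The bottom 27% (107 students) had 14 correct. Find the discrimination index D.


p_upper = 73/107 = 0.6822
p_lower = 14/107 = 0.1308
D = 0.6822 - 0.1308 = 0.5514

0.5514


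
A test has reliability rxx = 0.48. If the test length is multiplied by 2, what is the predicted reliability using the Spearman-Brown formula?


r_new = (n * rxx) / (1 + (n-1) * rxx)
r_new = (2 * 0.48) / (1 + 1 * 0.48)
r_new = 0.96 / 1.48
r_new = 0.6486

0.6486


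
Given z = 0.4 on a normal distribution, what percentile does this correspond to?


CDF(z) = 0.5 * (1 + erf(z/sqrt(2)))
erf(0.2828) = 0.3108
CDF = 0.6554
Percentile rank = 0.6554 * 100 = 65.54

65.54


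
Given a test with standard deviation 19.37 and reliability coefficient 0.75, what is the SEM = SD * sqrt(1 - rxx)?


SEM = SD * sqrt(1 - rxx)
SEM = 19.37 * sqrt(1 - 0.75)
SEM = 19.37 * sqrt(0.25) = 19.37 * 0.5
SEM = 9.685

9.685


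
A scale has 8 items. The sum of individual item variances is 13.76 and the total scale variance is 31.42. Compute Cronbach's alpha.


alpha = (k/(k-1)) * (1 - sum(si^2)/s_total^2)
= (8/7) * (1 - 13.76/31.42)
alpha = 0.6424

0.6424


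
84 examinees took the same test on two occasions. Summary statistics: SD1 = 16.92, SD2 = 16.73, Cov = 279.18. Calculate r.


r = cov(X,Y) / (SD_X * SD_Y)
r = 279.18 / (16.92 * 16.73)
r = 279.18 / 283.0716
r = 0.9863

0.9863


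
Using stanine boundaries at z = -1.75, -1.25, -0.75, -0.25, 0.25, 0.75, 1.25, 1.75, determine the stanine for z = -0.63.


Stanine boundaries: [-1.75, -1.25, -0.75, -0.25, 0.25, 0.75, 1.25, 1.75]
z = -0.63
Check each boundary:
  z >= -1.75 -> could be stanine 2
  z >= -1.25 -> could be stanine 3
  z >= -0.75 -> could be stanine 4
  z < -0.25
  z < 0.25
  z < 0.75
  z < 1.25
  z < 1.75
Highest qualifying boundary gives stanine = 4

4


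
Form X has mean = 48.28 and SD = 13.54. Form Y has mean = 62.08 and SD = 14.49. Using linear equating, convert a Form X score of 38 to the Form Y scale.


slope = SD_Y / SD_X = 14.49 / 13.54 ~ 1.0702
intercept = mean_Y - slope * mean_X = 62.08 - (14.49 / 13.54) * 48.28 ~ 10.4126
Y = slope * X + intercept. To avoid rounding drift from the rounded slope/intercept, evaluate the equivalent form Y = mean_Y + SD_Y * (X - mean_X) / SD_X at full precision:
Y = 62.08 + 14.49 * (38 - 48.28) / 13.54
Y = 62.08 - 14.49 * 10.28 / 13.54
Y = 62.08 - 148.9572 / 13.54
Y = 62.08 - 11.0013
Y = 51.0787

51.0787


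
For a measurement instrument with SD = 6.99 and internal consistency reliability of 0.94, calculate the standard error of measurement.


SEM = SD * sqrt(1 - rxx)
SEM = 6.99 * sqrt(1 - 0.94)
SEM = 6.99 * sqrt(0.06) = 6.99 * 0.244949
SEM = 1.7122

1.7122


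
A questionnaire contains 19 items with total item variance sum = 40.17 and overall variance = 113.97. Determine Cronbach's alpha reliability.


alpha = (k/(k-1)) * (1 - sum(si^2)/s_total^2)
= (19/18) * (1 - 40.17/113.97)
alpha = 0.6835

0.6835


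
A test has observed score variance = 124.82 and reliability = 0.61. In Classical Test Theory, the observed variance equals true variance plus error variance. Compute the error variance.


var_true = rxx * var_obs = 0.61 * 124.82 = 76.1402
var_error = var_obs - var_true
var_error = 124.82 - 76.1402
var_error = 48.6798

48.6798


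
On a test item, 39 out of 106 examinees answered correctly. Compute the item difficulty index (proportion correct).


Item difficulty p = number correct / total examinees
p = 39 / 106
p = 0.3679

0.3679


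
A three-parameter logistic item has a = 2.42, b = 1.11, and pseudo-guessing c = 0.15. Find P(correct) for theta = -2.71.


logit = 2.42*(-2.71 - 1.11) = -9.2444
P* = 1/(1 + exp(--9.2444)) = 0.0001
P = 0.15 + (1 - 0.15) * 0.0001
P = 0.1501

0.1501


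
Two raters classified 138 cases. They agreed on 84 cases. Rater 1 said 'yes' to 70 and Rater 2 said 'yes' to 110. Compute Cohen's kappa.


P_o = 84/138 = 0.608696
P_e = (70*110 + 68*28) / 19044 = 0.504306
kappa = (P_o - P_e) / (1 - P_e)
kappa = (0.608696 - 0.504306) / (1 - 0.504306)
kappa = 0.2106

0.2106


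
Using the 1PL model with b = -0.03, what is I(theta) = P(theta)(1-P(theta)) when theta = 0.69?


P = 1/(1+exp(-(0.69--0.03))) = 0.6726
I = P*(1-P) = 0.6726 * 0.3274
I = 0.2202

0.2202


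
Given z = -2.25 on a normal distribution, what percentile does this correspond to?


CDF(z) = 0.5 * (1 + erf(z/sqrt(2)))
erf(-1.591) = -0.9756
CDF = 0.0122
Percentile rank = 0.0122 * 100 = 1.22

1.22


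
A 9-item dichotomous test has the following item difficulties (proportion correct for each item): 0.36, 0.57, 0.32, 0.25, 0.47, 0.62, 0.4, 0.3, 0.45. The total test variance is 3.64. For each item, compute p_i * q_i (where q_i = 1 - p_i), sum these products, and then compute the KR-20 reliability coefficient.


For each item, compute p_i * q_i:
  Item 1: 0.36 * 0.64 = 0.2304
  Item 2: 0.57 * 0.43 = 0.2451
  Item 3: 0.32 * 0.68 = 0.2176
  Item 4: 0.25 * 0.75 = 0.1875
  Item 5: 0.47 * 0.53 = 0.2491
  Item 6: 0.62 * 0.38 = 0.2356
  Item 7: 0.4 * 0.6 = 0.24
  Item 8: 0.3 * 0.7 = 0.21
  Item 9: 0.45 * 0.55 = 0.2475
Sum(p_i * q_i) = 0.2304 + 0.2451 + 0.2176 + 0.1875 + 0.2491 + 0.2356 + 0.24 + 0.21 + 0.2475 = 2.0628
KR-20 = (k/(k-1)) * (1 - Sum(p_i*q_i) / Var_total)
= (9/8) * (1 - 2.0628/3.64)
= 1.125 * 0.4333
KR-20 = 0.4875

0.4875


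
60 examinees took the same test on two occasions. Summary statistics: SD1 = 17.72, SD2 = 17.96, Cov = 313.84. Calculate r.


r = cov(X,Y) / (SD_X * SD_Y)
r = 313.84 / (17.72 * 17.96)
r = 313.84 / 318.2512
r = 0.9861

0.9861


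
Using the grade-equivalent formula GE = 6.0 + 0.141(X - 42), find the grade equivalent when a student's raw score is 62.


raw - median = 62 - 42 = 20
slope * diff = 0.141 * 20 = 2.82
GE = 6.0 + 2.82
GE = 8.82

8.82


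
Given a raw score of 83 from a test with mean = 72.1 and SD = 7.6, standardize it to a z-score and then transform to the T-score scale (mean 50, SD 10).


z = (X - mean) / SD = (83 - 72.1) / 7.6
z = 10.9 / 7.6
z = 1.4342
T-score = T = 50 + 10z
Carry z at full precision (z = 10.9 / 7.6) into the conversion:
T-score = 50 + 10 * (10.9 / 7.6) = 50 + 109 / 7.6
T-score = 50 + 14.3421
T-score = 64.3421

64.3421


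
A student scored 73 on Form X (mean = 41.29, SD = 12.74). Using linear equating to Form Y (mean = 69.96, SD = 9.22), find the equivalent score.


slope = SD_Y / SD_X = 9.22 / 12.74 ~ 0.7237
intercept = mean_Y - slope * mean_X = 69.96 - (9.22 / 12.74) * 41.29 ~ 40.0782
Y = slope * X + intercept. To avoid rounding drift from the rounded slope/intercept, evaluate the equivalent form Y = mean_Y + SD_Y * (X - mean_X) / SD_X at full precision:
Y = 69.96 + 9.22 * (73 - 41.29) / 12.74
Y = 69.96 + 9.22 * 31.71 / 12.74
Y = 69.96 + 292.3662 / 12.74
Y = 69.96 + 22.9487
Y = 92.9087

92.9087


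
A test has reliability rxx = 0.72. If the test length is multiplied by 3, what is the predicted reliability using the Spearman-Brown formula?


r_new = (n * rxx) / (1 + (n-1) * rxx)
r_new = (3 * 0.72) / (1 + 2 * 0.72)
r_new = 2.16 / 2.44
r_new = 0.8852

0.8852


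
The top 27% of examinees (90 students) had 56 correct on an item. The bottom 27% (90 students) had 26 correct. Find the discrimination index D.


p_upper = 56/90 = 0.6222
p_lower = 26/90 = 0.2889
D = 0.6222 - 0.2889 = 0.3333

0.3333


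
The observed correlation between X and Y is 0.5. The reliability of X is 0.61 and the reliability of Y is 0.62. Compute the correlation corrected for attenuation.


r_corrected = rxy / sqrt(rxx * ryy)
= 0.5 / sqrt(0.61 * 0.62)
= 0.5 / sqrt(0.3782)
= 0.5 / 0.61498
r_corrected = 0.813

0.813


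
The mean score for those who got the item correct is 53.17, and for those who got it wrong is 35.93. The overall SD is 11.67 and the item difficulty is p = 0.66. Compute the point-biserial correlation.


q = 1 - p = 0.34
rpb = ((M1 - M0) / SD) * sqrt(p * q)
rpb = ((53.17 - 35.93) / 11.67) * sqrt(0.66 * 0.34)
rpb = 0.6998

0.6998


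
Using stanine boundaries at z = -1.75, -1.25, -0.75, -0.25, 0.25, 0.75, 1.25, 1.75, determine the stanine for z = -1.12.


Stanine boundaries: [-1.75, -1.25, -0.75, -0.25, 0.25, 0.75, 1.25, 1.75]
z = -1.12
Check each boundary:
  z >= -1.75 -> could be stanine 2
  z >= -1.25 -> could be stanine 3
  z < -0.75
  z < -0.25
  z < 0.25
  z < 0.75
  z < 1.25
  z < 1.75
Highest qualifying boundary gives stanine = 3

3


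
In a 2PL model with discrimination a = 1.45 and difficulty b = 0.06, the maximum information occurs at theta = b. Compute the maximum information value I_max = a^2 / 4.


For 2PL, max info at theta = b = 0.06
I_max = a^2 / 4 = 1.45^2 / 4
= 2.1025 / 4
I_max = 0.5256

0.5256


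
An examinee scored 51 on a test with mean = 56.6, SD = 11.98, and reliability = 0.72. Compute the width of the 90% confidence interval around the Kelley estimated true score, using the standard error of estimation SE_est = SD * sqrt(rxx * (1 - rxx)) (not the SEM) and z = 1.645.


True score estimate = 0.72*51 + 0.28*56.6 = 52.568
SE_est = SD * sqrt(rxx * (1 - rxx)) = 11.98 * sqrt(0.72 * 0.28) = 11.98 * sqrt(0.2016) = 5.379007
CI = T_est +/- z * SE_est, so width = 2 * z * SE_est = 2 * 1.645 * 5.379007
Width = 17.6969

17.6969


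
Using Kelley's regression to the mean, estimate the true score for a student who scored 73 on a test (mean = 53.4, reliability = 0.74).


T_est = rxx * X + (1 - rxx) * mean
T_est = 0.74 * 73 + 0.26 * 53.4
T_est = 54.02 + 13.884
T_est = 67.904

67.904


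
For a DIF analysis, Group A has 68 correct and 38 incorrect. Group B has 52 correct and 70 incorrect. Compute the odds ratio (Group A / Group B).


Odds_A = 68/38 = 1.7895
Odds_B = 52/70 = 0.7429
OR = Odds_A / Odds_B = 1.7895 / 0.7429
Exactly, OR = (68 * 70) / (38 * 52) = 4760 / 1976
OR = 2.4089

2.4089


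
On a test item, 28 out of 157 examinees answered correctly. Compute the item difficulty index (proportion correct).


Item difficulty p = number correct / total examinees
p = 28 / 157
p = 0.1783

0.1783


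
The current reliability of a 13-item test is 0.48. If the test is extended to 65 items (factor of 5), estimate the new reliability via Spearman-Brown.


r_new = (n * rxx) / (1 + (n-1) * rxx)
r_new = (5 * 0.48) / (1 + 4 * 0.48)
r_new = 2.4 / 2.92
r_new = 0.8219

0.8219


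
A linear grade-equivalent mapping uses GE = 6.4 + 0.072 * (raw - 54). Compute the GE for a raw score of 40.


raw - median = 40 - 54 = -14
slope * diff = 0.072 * -14 = -1.008
GE = 6.4 + -1.008
GE = 5.392

5.392


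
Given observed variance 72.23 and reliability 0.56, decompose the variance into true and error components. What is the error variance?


var_true = rxx * var_obs = 0.56 * 72.23 = 40.4488
var_error = var_obs - var_true
var_error = 72.23 - 40.4488
var_error = 31.7812

31.7812


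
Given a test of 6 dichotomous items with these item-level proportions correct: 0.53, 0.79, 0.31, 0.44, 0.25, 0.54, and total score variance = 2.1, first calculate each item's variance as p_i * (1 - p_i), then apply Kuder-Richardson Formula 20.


For each item, compute p_i * q_i:
  Item 1: 0.53 * 0.47 = 0.2491
  Item 2: 0.79 * 0.21 = 0.1659
  Item 3: 0.31 * 0.69 = 0.2139
  Item 4: 0.44 * 0.56 = 0.2464
  Item 5: 0.25 * 0.75 = 0.1875
  Item 6: 0.54 * 0.46 = 0.2484
Sum(p_i * q_i) = 0.2491 + 0.1659 + 0.2139 + 0.2464 + 0.1875 + 0.2484 = 1.3112
KR-20 = (k/(k-1)) * (1 - Sum(p_i*q_i) / Var_total)
= (6/5) * (1 - 1.3112/2.1)
= 1.2 * 0.3756
KR-20 = 0.4507

0.4507


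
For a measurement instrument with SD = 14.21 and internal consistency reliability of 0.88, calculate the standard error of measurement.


SEM = SD * sqrt(1 - rxx)
SEM = 14.21 * sqrt(1 - 0.88)
SEM = 14.21 * sqrt(0.12) = 14.21 * 0.34641
SEM = 4.9225

4.9225


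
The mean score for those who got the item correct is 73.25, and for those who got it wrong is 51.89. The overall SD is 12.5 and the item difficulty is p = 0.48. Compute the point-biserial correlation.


q = 1 - p = 0.52
rpb = ((M1 - M0) / SD) * sqrt(p * q)
rpb = ((73.25 - 51.89) / 12.5) * sqrt(0.48 * 0.52)
rpb = 0.8537

0.8537


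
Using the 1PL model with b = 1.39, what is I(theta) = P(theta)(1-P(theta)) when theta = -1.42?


P = 1/(1+exp(-(-1.42-1.39))) = 0.0568
I = P*(1-P) = 0.0568 * 0.9432
I = 0.0536

0.0536


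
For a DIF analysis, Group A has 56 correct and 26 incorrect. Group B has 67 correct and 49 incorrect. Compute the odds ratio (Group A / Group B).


Odds_A = 56/26 = 2.1538
Odds_B = 67/49 = 1.3673
OR = Odds_A / Odds_B = 2.1538 / 1.3673
Exactly, OR = (56 * 49) / (26 * 67) = 2744 / 1742
OR = 1.5752

1.5752


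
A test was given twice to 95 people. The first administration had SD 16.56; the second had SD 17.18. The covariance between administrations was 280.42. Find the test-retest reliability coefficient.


r = cov(X,Y) / (SD_X * SD_Y)
r = 280.42 / (16.56 * 17.18)
r = 280.42 / 284.5008
r = 0.9857

0.9857


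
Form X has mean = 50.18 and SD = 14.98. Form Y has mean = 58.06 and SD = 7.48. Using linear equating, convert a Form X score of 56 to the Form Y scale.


slope = SD_Y / SD_X = 7.48 / 14.98 ~ 0.4993
intercept = mean_Y - slope * mean_X = 58.06 - (7.48 / 14.98) * 50.18 ~ 33.0035
Y = slope * X + intercept. To avoid rounding drift from the rounded slope/intercept, evaluate the equivalent form Y = mean_Y + SD_Y * (X - mean_X) / SD_X at full precision:
Y = 58.06 + 7.48 * (56 - 50.18) / 14.98
Y = 58.06 + 7.48 * 5.82 / 14.98
Y = 58.06 + 43.5336 / 14.98
Y = 58.06 + 2.9061
Y = 60.9661

60.9661


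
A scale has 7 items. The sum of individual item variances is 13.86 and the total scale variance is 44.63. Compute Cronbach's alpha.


alpha = (k/(k-1)) * (1 - sum(si^2)/s_total^2)
= (7/6) * (1 - 13.86/44.63)
alpha = 0.8044

0.8044


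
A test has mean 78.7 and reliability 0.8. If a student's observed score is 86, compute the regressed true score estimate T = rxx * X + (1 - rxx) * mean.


T_est = rxx * X + (1 - rxx) * mean
T_est = 0.8 * 86 + 0.2 * 78.7
T_est = 68.8 + 15.74
T_est = 84.54

84.54


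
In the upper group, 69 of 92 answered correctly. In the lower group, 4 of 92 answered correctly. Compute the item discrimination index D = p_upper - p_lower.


p_upper = 69/92 = 0.75
p_lower = 4/92 = 0.0435
D = 0.75 - 0.0435 = 0.7065

0.7065


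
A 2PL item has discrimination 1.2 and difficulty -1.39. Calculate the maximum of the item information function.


For 2PL, max info at theta = b = -1.39
I_max = a^2 / 4 = 1.2^2 / 4
= 1.44 / 4
I_max = 0.36

0.36


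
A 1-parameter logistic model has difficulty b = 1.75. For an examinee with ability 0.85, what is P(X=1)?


theta - b = 0.85 - 1.75 = -0.9
exp(-(theta - b)) = exp(0.9) = 2.4596
P = 1 / (1 + 2.4596)
P = 0.2891

0.2891


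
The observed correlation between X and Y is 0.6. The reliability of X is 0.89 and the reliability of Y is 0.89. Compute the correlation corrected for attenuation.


r_corrected = rxy / sqrt(rxx * ryy)
= 0.6 / sqrt(0.89 * 0.89)
= 0.6 / sqrt(0.7921)
= 0.6 / 0.89
r_corrected = 0.6742

0.6742


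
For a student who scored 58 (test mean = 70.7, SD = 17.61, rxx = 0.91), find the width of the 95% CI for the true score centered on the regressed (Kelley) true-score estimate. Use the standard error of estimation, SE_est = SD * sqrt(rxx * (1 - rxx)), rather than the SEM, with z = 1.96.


True score estimate = 0.91*58 + 0.09*70.7 = 59.143
SE_est = SD * sqrt(rxx * (1 - rxx)) = 17.61 * sqrt(0.91 * 0.09) = 17.61 * sqrt(0.0819) = 5.039661
CI = T_est +/- z * SE_est, so width = 2 * z * SE_est = 2 * 1.96 * 5.039661
Width = 19.7555

19.7555


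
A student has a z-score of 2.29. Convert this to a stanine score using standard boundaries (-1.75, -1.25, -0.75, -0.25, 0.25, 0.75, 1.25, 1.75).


Stanine boundaries: [-1.75, -1.25, -0.75, -0.25, 0.25, 0.75, 1.25, 1.75]
z = 2.29
Check each boundary:
  z >= -1.75 -> could be stanine 2
  z >= -1.25 -> could be stanine 3
  z >= -0.75 -> could be stanine 4
  z >= -0.25 -> could be stanine 5
  z >= 0.25 -> could be stanine 6
  z >= 0.75 -> could be stanine 7
  z >= 1.25 -> could be stanine 8
  z >= 1.75 -> could be stanine 9
Highest qualifying boundary gives stanine = 9

9


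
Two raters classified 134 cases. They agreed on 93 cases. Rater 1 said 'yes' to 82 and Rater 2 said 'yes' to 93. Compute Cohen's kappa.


P_o = 93/134 = 0.69403
P_e = (82*93 + 52*41) / 17956 = 0.54344
kappa = (P_o - P_e) / (1 - P_e)
kappa = (0.69403 - 0.54344) / (1 - 0.54344)
kappa = 0.3298

0.3298


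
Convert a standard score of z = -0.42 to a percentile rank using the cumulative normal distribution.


CDF(z) = 0.5 * (1 + erf(z/sqrt(2)))
erf(-0.297) = -0.3255
CDF = 0.3372
Percentile rank = 0.3372 * 100 = 33.72

33.72


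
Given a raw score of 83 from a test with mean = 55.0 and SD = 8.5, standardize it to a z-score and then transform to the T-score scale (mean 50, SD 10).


z = (X - mean) / SD = (83 - 55.0) / 8.5
z = 28.0 / 8.5
z = 3.2941
T-score = T = 50 + 10z
Carry z at full precision (z = 28.0 / 8.5) into the conversion:
T-score = 50 + 10 * (28.0 / 8.5) = 50 + 280 / 8.5
T-score = 50 + 32.9412
T-score = 82.9412

82.9412


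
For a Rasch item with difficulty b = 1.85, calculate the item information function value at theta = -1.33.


P = 1/(1+exp(-(-1.33-1.85))) = 0.0399
I = P*(1-P) = 0.0399 * 0.9601
I = 0.0383

0.0383


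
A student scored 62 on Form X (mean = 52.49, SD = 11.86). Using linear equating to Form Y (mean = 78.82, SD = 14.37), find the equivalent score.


slope = SD_Y / SD_X = 14.37 / 11.86 ~ 1.2116
intercept = mean_Y - slope * mean_X = 78.82 - (14.37 / 11.86) * 52.49 ~ 15.2212
Y = slope * X + intercept. To avoid rounding drift from the rounded slope/intercept, evaluate the equivalent form Y = mean_Y + SD_Y * (X - mean_X) / SD_X at full precision:
Y = 78.82 + 14.37 * (62 - 52.49) / 11.86
Y = 78.82 + 14.37 * 9.51 / 11.86
Y = 78.82 + 136.6587 / 11.86
Y = 78.82 + 11.5227
Y = 90.3427

90.3427


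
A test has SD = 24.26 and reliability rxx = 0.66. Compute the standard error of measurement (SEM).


SEM = SD * sqrt(1 - rxx)
SEM = 24.26 * sqrt(1 - 0.66)
SEM = 24.26 * sqrt(0.34) = 24.26 * 0.583095
SEM = 14.1459

14.1459


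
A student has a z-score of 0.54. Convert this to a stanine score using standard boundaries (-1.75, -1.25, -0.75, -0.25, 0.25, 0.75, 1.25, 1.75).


Stanine boundaries: [-1.75, -1.25, -0.75, -0.25, 0.25, 0.75, 1.25, 1.75]
z = 0.54
Check each boundary:
  z >= -1.75 -> could be stanine 2
  z >= -1.25 -> could be stanine 3
  z >= -0.75 -> could be stanine 4
  z >= -0.25 -> could be stanine 5
  z >= 0.25 -> could be stanine 6
  z < 0.75
  z < 1.25
  z < 1.75
Highest qualifying boundary gives stanine = 6

6


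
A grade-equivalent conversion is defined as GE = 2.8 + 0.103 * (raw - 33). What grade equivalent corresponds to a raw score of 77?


raw - median = 77 - 33 = 44
slope * diff = 0.103 * 44 = 4.532
GE = 2.8 + 4.532
GE = 7.332

7.332


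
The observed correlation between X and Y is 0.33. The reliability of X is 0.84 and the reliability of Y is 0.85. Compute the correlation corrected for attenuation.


r_corrected = rxy / sqrt(rxx * ryy)
= 0.33 / sqrt(0.84 * 0.85)
= 0.33 / sqrt(0.714)
= 0.33 / 0.844985
r_corrected = 0.3905

0.3905


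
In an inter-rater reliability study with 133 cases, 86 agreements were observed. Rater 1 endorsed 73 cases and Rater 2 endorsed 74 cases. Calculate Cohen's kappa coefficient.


P_o = 86/133 = 0.646617
P_e = (73*74 + 60*59) / 17689 = 0.505512
kappa = (P_o - P_e) / (1 - P_e)
kappa = (0.646617 - 0.505512) / (1 - 0.505512)
kappa = 0.2854

0.2854


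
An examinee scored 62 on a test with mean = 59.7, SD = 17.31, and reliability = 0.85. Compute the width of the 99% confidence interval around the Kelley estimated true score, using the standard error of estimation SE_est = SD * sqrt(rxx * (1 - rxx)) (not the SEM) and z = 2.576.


True score estimate = 0.85*62 + 0.15*59.7 = 61.655
SE_est = SD * sqrt(rxx * (1 - rxx)) = 17.31 * sqrt(0.85 * 0.15) = 17.31 * sqrt(0.1275) = 6.180906
CI = T_est +/- z * SE_est, so width = 2 * z * SE_est = 2 * 2.576 * 6.180906
Width = 31.844

31.844


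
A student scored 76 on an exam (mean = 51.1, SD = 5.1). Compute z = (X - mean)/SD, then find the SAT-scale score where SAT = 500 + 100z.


z = (X - mean) / SD = (76 - 51.1) / 5.1
z = 24.9 / 5.1
z = 4.8824
SAT-scale = SAT = 500 + 100z
Carry z at full precision (z = 24.9 / 5.1) into the conversion:
SAT-scale = 500 + 100 * (24.9 / 5.1) = 500 + 2490 / 5.1
SAT-scale = 500 + 488.2353
SAT-scale = 988.2353

988.2353


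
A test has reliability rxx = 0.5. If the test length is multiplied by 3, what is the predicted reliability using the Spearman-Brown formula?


r_new = (n * rxx) / (1 + (n-1) * rxx)
r_new = (3 * 0.5) / (1 + 2 * 0.5)
r_new = 1.5 / 2.0
r_new = 0.75

0.75


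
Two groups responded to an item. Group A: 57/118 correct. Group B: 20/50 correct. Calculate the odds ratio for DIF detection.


Odds_A = 57/61 = 0.9344
Odds_B = 20/30 = 0.6667
OR = Odds_A / Odds_B = 0.9344 / 0.6667
Exactly, OR = (57 * 30) / (61 * 20) = 1710 / 1220
OR = 1.4016

1.4016


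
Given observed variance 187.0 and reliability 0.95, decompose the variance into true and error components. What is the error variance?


var_true = rxx * var_obs = 0.95 * 187.0 = 177.65
var_error = var_obs - var_true
var_error = 187.0 - 177.65
var_error = 9.35

9.35


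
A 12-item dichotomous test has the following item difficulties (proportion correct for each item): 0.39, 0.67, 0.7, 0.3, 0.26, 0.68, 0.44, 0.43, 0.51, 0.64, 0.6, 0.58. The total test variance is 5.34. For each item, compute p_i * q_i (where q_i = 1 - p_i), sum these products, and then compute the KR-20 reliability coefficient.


For each item, compute p_i * q_i:
  Item 1: 0.39 * 0.61 = 0.2379
  Item 2: 0.67 * 0.33 = 0.2211
  Item 3: 0.7 * 0.3 = 0.21
  Item 4: 0.3 * 0.7 = 0.21
  Item 5: 0.26 * 0.74 = 0.1924
  Item 6: 0.68 * 0.32 = 0.2176
  Item 7: 0.44 * 0.56 = 0.2464
  Item 8: 0.43 * 0.57 = 0.2451
  Item 9: 0.51 * 0.49 = 0.2499
  Item 10: 0.64 * 0.36 = 0.2304
  Item 11: 0.6 * 0.4 = 0.24
  Item 12: 0.58 * 0.42 = 0.2436
Sum(p_i * q_i) = 0.2379 + 0.2211 + 0.21 + 0.21 + 0.1924 + 0.2176 + 0.2464 + 0.2451 + 0.2499 + 0.2304 + 0.24 + 0.2436 = 2.7444
KR-20 = (k/(k-1)) * (1 - Sum(p_i*q_i) / Var_total)
= (12/11) * (1 - 2.7444/5.34)
= 1.0909 * 0.4861
KR-20 = 0.5303

0.5303


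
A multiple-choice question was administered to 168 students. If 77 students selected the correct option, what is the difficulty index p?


Item difficulty p = number correct / total examinees
p = 77 / 168
p = 0.4583

0.4583


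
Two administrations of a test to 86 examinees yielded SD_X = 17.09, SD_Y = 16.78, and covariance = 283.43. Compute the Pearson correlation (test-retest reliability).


r = cov(X,Y) / (SD_X * SD_Y)
r = 283.43 / (17.09 * 16.78)
r = 283.43 / 286.7702
r = 0.9884

0.9884


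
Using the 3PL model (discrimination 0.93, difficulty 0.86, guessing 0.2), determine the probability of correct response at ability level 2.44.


logit = 0.93*(2.44 - 0.86) = 1.4694
P* = 1/(1 + exp(-1.4694)) = 0.813
P = 0.2 + (1 - 0.2) * 0.813
P = 0.8504

0.8504


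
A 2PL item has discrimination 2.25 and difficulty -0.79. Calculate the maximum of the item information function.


For 2PL, max info at theta = b = -0.79
I_max = a^2 / 4 = 2.25^2 / 4
= 5.0625 / 4
I_max = 1.2656

1.2656


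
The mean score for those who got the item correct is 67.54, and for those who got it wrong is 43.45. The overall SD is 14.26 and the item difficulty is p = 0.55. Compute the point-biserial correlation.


q = 1 - p = 0.45
rpb = ((M1 - M0) / SD) * sqrt(p * q)
rpb = ((67.54 - 43.45) / 14.26) * sqrt(0.55 * 0.45)
rpb = 0.8404

0.8404


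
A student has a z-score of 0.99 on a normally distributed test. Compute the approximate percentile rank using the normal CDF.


CDF(z) = 0.5 * (1 + erf(z/sqrt(2)))
erf(0.7) = 0.6778
CDF = 0.8389
Percentile rank = 0.8389 * 100 = 83.89

83.89


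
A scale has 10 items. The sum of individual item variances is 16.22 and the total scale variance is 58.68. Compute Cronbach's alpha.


alpha = (k/(k-1)) * (1 - sum(si^2)/s_total^2)
= (10/9) * (1 - 16.22/58.68)
alpha = 0.804

0.804


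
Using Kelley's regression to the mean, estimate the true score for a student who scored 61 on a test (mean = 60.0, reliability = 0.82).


T_est = rxx * X + (1 - rxx) * mean
T_est = 0.82 * 61 + 0.18 * 60.0
T_est = 50.02 + 10.8
T_est = 60.82

60.82


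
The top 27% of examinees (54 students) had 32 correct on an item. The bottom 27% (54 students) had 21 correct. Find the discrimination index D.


p_upper = 32/54 = 0.5926
p_lower = 21/54 = 0.3889
D = 0.5926 - 0.3889 = 0.2037

0.2037


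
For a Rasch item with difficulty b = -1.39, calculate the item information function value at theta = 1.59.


P = 1/(1+exp(-(1.59--1.39))) = 0.9517
I = P*(1-P) = 0.9517 * 0.0483
I = 0.046

0.046


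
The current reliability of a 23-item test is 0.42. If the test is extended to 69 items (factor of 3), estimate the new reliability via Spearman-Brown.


r_new = (n * rxx) / (1 + (n-1) * rxx)
r_new = (3 * 0.42) / (1 + 2 * 0.42)
r_new = 1.26 / 1.84
r_new = 0.6848

0.6848


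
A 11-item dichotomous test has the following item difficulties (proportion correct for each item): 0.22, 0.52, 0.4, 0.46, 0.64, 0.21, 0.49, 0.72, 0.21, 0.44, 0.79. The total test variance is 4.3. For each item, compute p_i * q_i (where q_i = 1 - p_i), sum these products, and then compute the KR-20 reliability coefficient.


For each item, compute p_i * q_i:
  Item 1: 0.22 * 0.78 = 0.1716
  Item 2: 0.52 * 0.48 = 0.2496
  Item 3: 0.4 * 0.6 = 0.24
  Item 4: 0.46 * 0.54 = 0.2484
  Item 5: 0.64 * 0.36 = 0.2304
  Item 6: 0.21 * 0.79 = 0.1659
  Item 7: 0.49 * 0.51 = 0.2499
  Item 8: 0.72 * 0.28 = 0.2016
  Item 9: 0.21 * 0.79 = 0.1659
  Item 10: 0.44 * 0.56 = 0.2464
  Item 11: 0.79 * 0.21 = 0.1659
Sum(p_i * q_i) = 0.1716 + 0.2496 + 0.24 + 0.2484 + 0.2304 + 0.1659 + 0.2499 + 0.2016 + 0.1659 + 0.2464 + 0.1659 = 2.3356
KR-20 = (k/(k-1)) * (1 - Sum(p_i*q_i) / Var_total)
= (11/10) * (1 - 2.3356/4.3)
= 1.1 * 0.4568
KR-20 = 0.5025

0.5025


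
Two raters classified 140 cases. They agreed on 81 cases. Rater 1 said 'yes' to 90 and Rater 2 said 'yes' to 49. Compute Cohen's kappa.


P_o = 81/140 = 0.578571
P_e = (90*49 + 50*91) / 19600 = 0.457143
kappa = (P_o - P_e) / (1 - P_e)
kappa = (0.578571 - 0.457143) / (1 - 0.457143)
kappa = 0.2237

0.2237


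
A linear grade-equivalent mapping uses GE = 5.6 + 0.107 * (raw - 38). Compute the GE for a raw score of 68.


raw - median = 68 - 38 = 30
slope * diff = 0.107 * 30 = 3.21
GE = 5.6 + 3.21
GE = 8.81

8.81


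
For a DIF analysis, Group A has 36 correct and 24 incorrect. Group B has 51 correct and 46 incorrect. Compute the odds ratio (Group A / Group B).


Odds_A = 36/24 = 1.5
Odds_B = 51/46 = 1.1087
OR = Odds_A / Odds_B = 1.5 / 1.1087
Exactly, OR = (36 * 46) / (24 * 51) = 1656 / 1224
OR = 1.3529

1.3529


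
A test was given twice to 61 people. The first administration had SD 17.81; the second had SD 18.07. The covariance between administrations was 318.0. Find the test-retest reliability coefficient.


r = cov(X,Y) / (SD_X * SD_Y)
r = 318.0 / (17.81 * 18.07)
r = 318.0 / 321.8267
r = 0.9881

0.9881


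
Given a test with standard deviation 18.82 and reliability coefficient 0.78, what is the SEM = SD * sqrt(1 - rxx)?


SEM = SD * sqrt(1 - rxx)
SEM = 18.82 * sqrt(1 - 0.78)
SEM = 18.82 * sqrt(0.22) = 18.82 * 0.469042
SEM = 8.8274

8.8274


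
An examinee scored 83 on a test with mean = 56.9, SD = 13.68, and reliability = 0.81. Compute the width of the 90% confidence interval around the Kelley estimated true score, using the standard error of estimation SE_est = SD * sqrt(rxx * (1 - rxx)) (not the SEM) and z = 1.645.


True score estimate = 0.81*83 + 0.19*56.9 = 78.041
SE_est = SD * sqrt(rxx * (1 - rxx)) = 13.68 * sqrt(0.81 * 0.19) = 13.68 * sqrt(0.1539) = 5.366676
CI = T_est +/- z * SE_est, so width = 2 * z * SE_est = 2 * 1.645 * 5.366676
Width = 17.6564

17.6564


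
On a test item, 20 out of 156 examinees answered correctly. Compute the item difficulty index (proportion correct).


Item difficulty p = number correct / total examinees
p = 20 / 156
p = 0.1282

0.1282


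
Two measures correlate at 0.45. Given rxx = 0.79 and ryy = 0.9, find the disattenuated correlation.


r_corrected = rxy / sqrt(rxx * ryy)
= 0.45 / sqrt(0.79 * 0.9)
= 0.45 / sqrt(0.711)
= 0.45 / 0.843208
r_corrected = 0.5337

0.5337


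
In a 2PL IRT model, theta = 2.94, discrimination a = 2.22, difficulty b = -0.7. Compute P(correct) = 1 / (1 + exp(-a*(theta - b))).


a*(theta - b) = 2.22 * (2.94 - -0.7) = 8.0808
exp(-8.0808) = 0.0003
P = 1 / (1 + 0.0003)
P = 0.9997

0.9997


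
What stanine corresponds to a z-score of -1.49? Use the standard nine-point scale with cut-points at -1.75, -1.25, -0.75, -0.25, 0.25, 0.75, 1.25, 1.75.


Stanine boundaries: [-1.75, -1.25, -0.75, -0.25, 0.25, 0.75, 1.25, 1.75]
z = -1.49
Check each boundary:
  z >= -1.75 -> could be stanine 2
  z < -1.25
  z < -0.75
  z < -0.25
  z < 0.25
  z < 0.75
  z < 1.25
  z < 1.75
Highest qualifying boundary gives stanine = 2

2


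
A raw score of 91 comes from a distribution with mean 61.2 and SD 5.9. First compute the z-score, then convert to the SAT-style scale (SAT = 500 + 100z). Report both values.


z = (X - mean) / SD = (91 - 61.2) / 5.9
z = 29.8 / 5.9
z = 5.0508
SAT-scale = SAT = 500 + 100z
Carry z at full precision (z = 29.8 / 5.9) into the conversion:
SAT-scale = 500 + 100 * (29.8 / 5.9) = 500 + 2980 / 5.9
SAT-scale = 500 + 505.0847
SAT-scale = 1005.0847

1005.0847


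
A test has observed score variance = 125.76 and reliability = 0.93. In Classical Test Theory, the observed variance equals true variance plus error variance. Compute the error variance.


var_true = rxx * var_obs = 0.93 * 125.76 = 116.9568
var_error = var_obs - var_true
var_error = 125.76 - 116.9568
var_error = 8.8032

8.8032


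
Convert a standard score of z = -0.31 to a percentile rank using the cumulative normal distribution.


CDF(z) = 0.5 * (1 + erf(z/sqrt(2)))
erf(-0.2192) = -0.2434
CDF = 0.3783
Percentile rank = 0.3783 * 100 = 37.83

37.83


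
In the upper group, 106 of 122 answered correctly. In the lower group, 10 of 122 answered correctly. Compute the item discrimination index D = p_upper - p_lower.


p_upper = 106/122 = 0.8689
p_lower = 10/122 = 0.082
D = 0.8689 - 0.082 = 0.7869

0.7869


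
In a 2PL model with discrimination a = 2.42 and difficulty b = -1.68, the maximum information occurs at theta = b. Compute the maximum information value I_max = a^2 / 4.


For 2PL, max info at theta = b = -1.68
I_max = a^2 / 4 = 2.42^2 / 4
= 5.8564 / 4
I_max = 1.4641

1.4641


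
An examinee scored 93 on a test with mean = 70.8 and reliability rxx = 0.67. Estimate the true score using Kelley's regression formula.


T_est = rxx * X + (1 - rxx) * mean
T_est = 0.67 * 93 + 0.33 * 70.8
T_est = 62.31 + 23.364
T_est = 85.674

85.674


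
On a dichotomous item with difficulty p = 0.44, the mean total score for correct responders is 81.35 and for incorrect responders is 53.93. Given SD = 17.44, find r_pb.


q = 1 - p = 0.56
rpb = ((M1 - M0) / SD) * sqrt(p * q)
rpb = ((81.35 - 53.93) / 17.44) * sqrt(0.44 * 0.56)
rpb = 0.7804

0.7804


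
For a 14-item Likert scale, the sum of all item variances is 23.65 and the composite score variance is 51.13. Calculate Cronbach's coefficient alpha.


alpha = (k/(k-1)) * (1 - sum(si^2)/s_total^2)
= (14/13) * (1 - 23.65/51.13)
alpha = 0.5788

0.5788


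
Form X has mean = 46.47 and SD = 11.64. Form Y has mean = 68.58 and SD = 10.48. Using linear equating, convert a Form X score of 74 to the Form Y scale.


slope = SD_Y / SD_X = 10.48 / 11.64 ~ 0.9003
intercept = mean_Y - slope * mean_X = 68.58 - (10.48 / 11.64) * 46.47 ~ 26.741
Y = slope * X + intercept. To avoid rounding drift from the rounded slope/intercept, evaluate the equivalent form Y = mean_Y + SD_Y * (X - mean_X) / SD_X at full precision:
Y = 68.58 + 10.48 * (74 - 46.47) / 11.64
Y = 68.58 + 10.48 * 27.53 / 11.64
Y = 68.58 + 288.5144 / 11.64
Y = 68.58 + 24.7865
Y = 93.3665

93.3665


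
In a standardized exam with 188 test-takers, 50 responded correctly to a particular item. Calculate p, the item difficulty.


Item difficulty p = number correct / total examinees
p = 50 / 188
p = 0.266

0.266


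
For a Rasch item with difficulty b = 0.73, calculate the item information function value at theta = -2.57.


P = 1/(1+exp(-(-2.57-0.73))) = 0.0356
I = P*(1-P) = 0.0356 * 0.9644
I = 0.0343

0.0343


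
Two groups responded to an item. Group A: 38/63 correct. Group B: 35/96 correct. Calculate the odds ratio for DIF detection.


Odds_A = 38/25 = 1.52
Odds_B = 35/61 = 0.5738
OR = Odds_A / Odds_B = 1.52 / 0.5738
Exactly, OR = (38 * 61) / (25 * 35) = 2318 / 875
OR = 2.6491

2.6491


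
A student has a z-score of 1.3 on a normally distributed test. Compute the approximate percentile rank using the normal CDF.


CDF(z) = 0.5 * (1 + erf(z/sqrt(2)))
erf(0.9192) = 0.8064
CDF = 0.9032
Percentile rank = 0.9032 * 100 = 90.32

90.32


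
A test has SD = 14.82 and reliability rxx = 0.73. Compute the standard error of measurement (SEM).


SEM = SD * sqrt(1 - rxx)
SEM = 14.82 * sqrt(1 - 0.73)
SEM = 14.82 * sqrt(0.27) = 14.82 * 0.519615
SEM = 7.7007

7.7007


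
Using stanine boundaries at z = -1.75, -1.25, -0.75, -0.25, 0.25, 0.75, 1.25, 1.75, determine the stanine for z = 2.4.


Stanine boundaries: [-1.75, -1.25, -0.75, -0.25, 0.25, 0.75, 1.25, 1.75]
z = 2.4
Check each boundary:
  z >= -1.75 -> could be stanine 2
  z >= -1.25 -> could be stanine 3
  z >= -0.75 -> could be stanine 4
  z >= -0.25 -> could be stanine 5
  z >= 0.25 -> could be stanine 6
  z >= 0.75 -> could be stanine 7
  z >= 1.25 -> could be stanine 8
  z >= 1.75 -> could be stanine 9
Highest qualifying boundary gives stanine = 9

9


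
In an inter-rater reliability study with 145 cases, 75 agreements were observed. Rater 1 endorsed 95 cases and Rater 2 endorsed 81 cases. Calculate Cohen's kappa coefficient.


P_o = 75/145 = 0.517241
P_e = (95*81 + 50*64) / 21025 = 0.518193
kappa = (P_o - P_e) / (1 - P_e)
kappa = (0.517241 - 0.518193) / (1 - 0.518193)
kappa = -0.002

-0.002


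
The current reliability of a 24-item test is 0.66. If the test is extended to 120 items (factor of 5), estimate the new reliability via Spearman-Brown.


r_new = (n * rxx) / (1 + (n-1) * rxx)
r_new = (5 * 0.66) / (1 + 4 * 0.66)
r_new = 3.3 / 3.64
r_new = 0.9066

0.9066


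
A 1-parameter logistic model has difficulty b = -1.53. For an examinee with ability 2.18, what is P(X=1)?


theta - b = 2.18 - -1.53 = 3.71
exp(-(theta - b)) = exp(-3.71) = 0.0245
P = 1 / (1 + 0.0245)
P = 0.9761

0.9761


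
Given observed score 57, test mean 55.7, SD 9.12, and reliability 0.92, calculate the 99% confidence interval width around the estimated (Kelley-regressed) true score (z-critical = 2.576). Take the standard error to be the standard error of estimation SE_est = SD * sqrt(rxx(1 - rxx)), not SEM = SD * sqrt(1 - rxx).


True score estimate = 0.92*57 + 0.08*55.7 = 56.896
SE_est = SD * sqrt(rxx * (1 - rxx)) = 9.12 * sqrt(0.92 * 0.08) = 9.12 * sqrt(0.0736) = 2.474194
CI = T_est +/- z * SE_est, so width = 2 * z * SE_est = 2 * 2.576 * 2.474194
Width = 12.747

12.747
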